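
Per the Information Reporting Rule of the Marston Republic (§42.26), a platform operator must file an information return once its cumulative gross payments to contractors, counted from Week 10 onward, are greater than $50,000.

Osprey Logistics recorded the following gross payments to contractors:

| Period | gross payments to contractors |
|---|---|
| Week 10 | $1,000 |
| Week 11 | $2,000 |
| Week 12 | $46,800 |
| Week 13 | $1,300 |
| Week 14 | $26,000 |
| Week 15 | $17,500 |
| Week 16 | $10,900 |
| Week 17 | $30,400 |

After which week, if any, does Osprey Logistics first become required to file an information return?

Week 13

Through Week 10: $1,000
Through Week 11: $3,000
Through Week 12: $49,800
Through Week 13: $51,100 ← exceeds threshold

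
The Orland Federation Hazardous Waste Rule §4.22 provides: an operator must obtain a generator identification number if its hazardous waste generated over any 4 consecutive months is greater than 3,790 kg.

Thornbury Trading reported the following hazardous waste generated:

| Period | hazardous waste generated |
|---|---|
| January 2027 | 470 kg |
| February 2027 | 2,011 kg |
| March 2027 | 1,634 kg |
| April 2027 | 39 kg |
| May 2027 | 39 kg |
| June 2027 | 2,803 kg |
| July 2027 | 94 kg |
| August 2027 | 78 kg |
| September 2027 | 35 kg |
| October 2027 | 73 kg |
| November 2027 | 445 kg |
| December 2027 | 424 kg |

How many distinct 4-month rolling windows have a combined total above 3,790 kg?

January 2027–April 2027: 470 kg + 2,011 kg + 1,634 kg + 39 kg = 4,154 kg (over)
February 2027–May 2027: 2,011 kg + 1,634 kg + 39 kg + 39 kg = 3,723 kg (under)
March 2027–June 2027: 1,634 kg + 39 kg + 39 kg + 2,803 kg = 4,515 kg (over)
April 2027–July 2027: 39 kg + 39 kg + 2,803 kg + 94 kg = 2,975 kg (under)
May 2027–August 2027: 39 kg + 2,803 kg + 94 kg + 78 kg = 3,014 kg (under)
June 2027–September 2027: 2,803 kg + 94 kg + 78 kg + 35 kg = 3,010 kg (under)
July 2027–October 2027: 94 kg + 78 kg + 35 kg + 73 kg = 280 kg (under)
August 2027–November 2027: 78 kg + 35 kg + 73 kg + 445 kg = 631 kg (under)
September 2027–December 2027: 35 kg + 73 kg + 445 kg + 424 kg = 977 kg (under)
2 windows exceed the threshold.

2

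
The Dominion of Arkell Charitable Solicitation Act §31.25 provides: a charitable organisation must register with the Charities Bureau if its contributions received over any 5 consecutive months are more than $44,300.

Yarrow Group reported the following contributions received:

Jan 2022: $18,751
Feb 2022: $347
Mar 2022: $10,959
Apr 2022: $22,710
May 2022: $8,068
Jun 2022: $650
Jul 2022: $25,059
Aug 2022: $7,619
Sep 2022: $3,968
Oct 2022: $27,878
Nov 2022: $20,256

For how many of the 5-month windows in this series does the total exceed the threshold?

Jan 2022–May 2022: $18,751 + $347 + $10,959 + $22,710 + $8,068 = $60,835 (over)
Feb 2022–Jun 2022: $347 + $10,959 + $22,710 + $8,068 + $650 = $42,734 (under)
Mar 2022–Jul 2022: $10,959 + $22,710 + $8,068 + $650 + $25,059 = $67,446 (over)
Apr 2022–Aug 2022: $22,710 + $8,068 + $650 + $25,059 + $7,619 = $64,106 (over)
May 2022–Sep 2022: $8,068 + $650 + $25,059 + $7,619 + $3,968 = $45,364 (over)
Jun 2022–Oct 2022: $650 + $25,059 + $7,619 + $3,968 + $27,878 = $65,174 (over)
Jul 2022–Nov 2022: $25,059 + $7,619 + $3,968 + $27,878 + $20,256 = $84,780 (over)
6 windows exceed the threshold.

6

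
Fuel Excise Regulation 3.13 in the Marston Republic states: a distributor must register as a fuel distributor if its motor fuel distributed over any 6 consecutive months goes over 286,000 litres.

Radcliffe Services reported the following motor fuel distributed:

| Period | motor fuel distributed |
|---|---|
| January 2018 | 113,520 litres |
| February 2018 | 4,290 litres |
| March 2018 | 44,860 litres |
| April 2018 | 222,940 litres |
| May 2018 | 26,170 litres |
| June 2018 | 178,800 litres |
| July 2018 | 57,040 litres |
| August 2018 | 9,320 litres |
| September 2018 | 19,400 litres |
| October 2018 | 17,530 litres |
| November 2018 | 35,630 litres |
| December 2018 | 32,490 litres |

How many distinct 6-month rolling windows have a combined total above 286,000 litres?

January 2018–June 2018: 113,520 litres + 4,290 litres + 44,860 litres + 222,940 litres + 26,170 litres + 178,800 litres = 590,580 litres (over)
February 2018–July 2018: 4,290 litres + 44,860 litres + 222,940 litres + 26,170 litres + 178,800 litres + 57,040 litres = 534,100 litres (over)
March 2018–August 2018: 44,860 litres + 222,940 litres + 26,170 litres + 178,800 litres + 57,040 litres + 9,320 litres = 539,130 litres (over)
April 2018–September 2018: 222,940 litres + 26,170 litres + 178,800 litres + 57,040 litres + 9,320 litres + 19,400 litres = 513,670 litres (over)
May 2018–October 2018: 26,170 litres + 178,800 litres + 57,040 litres + 9,320 litres + 19,400 litres + 17,530 litres = 308,260 litres (over)
June 2018–November 2018: 178,800 litres + 57,040 litres + 9,320 litres + 19,400 litres + 17,530 litres + 35,630 litres = 317,720 litres (over)
July 2018–December 2018: 57,040 litres + 9,320 litres + 19,400 litres + 17,530 litres + 35,630 litres + 32,490 litres = 171,410 litres (under)
6 windows exceed the threshold.

6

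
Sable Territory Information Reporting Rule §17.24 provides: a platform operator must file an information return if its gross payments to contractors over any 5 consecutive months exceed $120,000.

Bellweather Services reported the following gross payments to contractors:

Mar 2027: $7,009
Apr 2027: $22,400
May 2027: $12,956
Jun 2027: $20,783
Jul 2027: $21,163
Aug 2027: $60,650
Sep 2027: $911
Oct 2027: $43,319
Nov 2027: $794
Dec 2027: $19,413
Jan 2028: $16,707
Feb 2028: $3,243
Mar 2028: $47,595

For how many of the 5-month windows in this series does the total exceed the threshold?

Mar 2027–Jul 2027: $7,009 + $22,400 + $12,956 + $20,783 + $21,163 = $84,311 (under)
Apr 2027–Aug 2027: $22,400 + $12,956 + $20,783 + $21,163 + $60,650 = $137,952 (over)
May 2027–Sep 2027: $12,956 + $20,783 + $21,163 + $60,650 + $911 = $116,463 (under)
Jun 2027–Oct 2027: $20,783 + $21,163 + $60,650 + $911 + $43,319 = $146,826 (over)
Jul 2027–Nov 2027: $21,163 + $60,650 + $911 + $43,319 + $794 = $126,837 (over)
Aug 2027–Dec 2027: $60,650 + $911 + $43,319 + $794 + $19,413 = $125,087 (over)
Sep 2027–Jan 2028: $911 + $43,319 + $794 + $19,413 + $16,707 = $81,144 (under)
Oct 2027–Feb 2028: $43,319 + $794 + $19,413 + $16,707 + $3,243 = $83,476 (under)
Nov 2027–Mar 2028: $794 + $19,413 + $16,707 + $3,243 + $47,595 = $87,752 (under)
4 windows exceed the threshold.

4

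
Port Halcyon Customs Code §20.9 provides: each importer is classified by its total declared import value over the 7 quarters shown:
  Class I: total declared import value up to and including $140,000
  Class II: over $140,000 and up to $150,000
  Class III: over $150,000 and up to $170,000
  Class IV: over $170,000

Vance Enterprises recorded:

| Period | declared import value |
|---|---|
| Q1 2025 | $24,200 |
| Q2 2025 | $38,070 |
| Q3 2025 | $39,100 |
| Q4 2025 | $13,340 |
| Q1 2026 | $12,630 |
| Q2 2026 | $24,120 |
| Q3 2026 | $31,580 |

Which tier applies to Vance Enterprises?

Class IV

Total declared import value: $24,200 + $38,070 + $39,100 + $13,340 + $12,630 + $24,120 + $31,580 = $183,040.
$183,040 > $170,000, so Class IV applies.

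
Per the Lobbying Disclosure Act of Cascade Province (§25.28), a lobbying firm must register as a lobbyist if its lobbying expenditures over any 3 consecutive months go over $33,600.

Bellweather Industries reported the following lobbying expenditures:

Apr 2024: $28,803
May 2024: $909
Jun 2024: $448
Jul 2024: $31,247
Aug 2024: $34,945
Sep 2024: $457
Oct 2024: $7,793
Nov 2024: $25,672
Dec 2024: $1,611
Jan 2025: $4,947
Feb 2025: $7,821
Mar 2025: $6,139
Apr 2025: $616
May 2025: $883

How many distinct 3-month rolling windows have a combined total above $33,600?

Apr 2024–Jun 2024: $28,803 + $909 + $448 = $30,160 (under)
May 2024–Jul 2024: $909 + $448 + $31,247 = $32,604 (under)
Jun 2024–Aug 2024: $448 + $31,247 + $34,945 = $66,640 (over)
Jul 2024–Sep 2024: $31,247 + $34,945 + $457 = $66,649 (over)
Aug 2024–Oct 2024: $34,945 + $457 + $7,793 = $43,195 (over)
Sep 2024–Nov 2024: $457 + $7,793 + $25,672 = $33,922 (over)
Oct 2024–Dec 2024: $7,793 + $25,672 + $1,611 = $35,076 (over)
Nov 2024–Jan 2025: $25,672 + $1,611 + $4,947 = $32,230 (under)
Dec 2024–Feb 2025: $1,611 + $4,947 + $7,821 = $14,379 (under)
Jan 2025–Mar 2025: $4,947 + $7,821 + $6,139 = $18,907 (under)
Feb 2025–Apr 2025: $7,821 + $6,139 + $616 = $14,576 (under)
Mar 2025–May 2025: $6,139 + $616 + $883 = $7,638 (under)
5 windows exceed the threshold.

5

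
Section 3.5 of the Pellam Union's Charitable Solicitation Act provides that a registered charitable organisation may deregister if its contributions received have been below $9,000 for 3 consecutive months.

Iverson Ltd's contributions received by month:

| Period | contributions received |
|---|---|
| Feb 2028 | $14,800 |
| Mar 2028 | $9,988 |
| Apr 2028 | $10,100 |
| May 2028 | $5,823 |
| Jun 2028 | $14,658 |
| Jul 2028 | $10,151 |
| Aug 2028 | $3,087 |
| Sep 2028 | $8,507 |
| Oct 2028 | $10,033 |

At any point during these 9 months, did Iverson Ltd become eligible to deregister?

Months below $9,000: May 2028, Aug 2028, Sep 2028.
Longest run of consecutive months below the threshold: 2.
2 < 3, so Iverson Ltd never became eligible.

No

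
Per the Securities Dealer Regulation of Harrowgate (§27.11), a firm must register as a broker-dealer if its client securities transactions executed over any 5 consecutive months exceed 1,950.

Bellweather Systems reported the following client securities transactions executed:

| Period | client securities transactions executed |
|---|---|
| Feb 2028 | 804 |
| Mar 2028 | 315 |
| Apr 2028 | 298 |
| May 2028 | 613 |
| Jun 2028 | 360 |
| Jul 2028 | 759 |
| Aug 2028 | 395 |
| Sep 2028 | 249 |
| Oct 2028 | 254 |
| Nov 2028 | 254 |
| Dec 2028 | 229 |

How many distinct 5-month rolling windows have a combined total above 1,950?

Feb 2028–Jun 2028: 804 + 315 + 298 + 613 + 360 = 2,390 (over)
Mar 2028–Jul 2028: 315 + 298 + 613 + 360 + 759 = 2,345 (over)
Apr 2028–Aug 2028: 298 + 613 + 360 + 759 + 395 = 2,425 (over)
May 2028–Sep 2028: 613 + 360 + 759 + 395 + 249 = 2,376 (over)
Jun 2028–Oct 2028: 360 + 759 + 395 + 249 + 254 = 2,017 (over)
Jul 2028–Nov 2028: 759 + 395 + 249 + 254 + 254 = 1,911 (under)
Aug 2028–Dec 2028: 395 + 249 + 254 + 254 + 229 = 1,381 (under)
5 windows exceed the threshold.

5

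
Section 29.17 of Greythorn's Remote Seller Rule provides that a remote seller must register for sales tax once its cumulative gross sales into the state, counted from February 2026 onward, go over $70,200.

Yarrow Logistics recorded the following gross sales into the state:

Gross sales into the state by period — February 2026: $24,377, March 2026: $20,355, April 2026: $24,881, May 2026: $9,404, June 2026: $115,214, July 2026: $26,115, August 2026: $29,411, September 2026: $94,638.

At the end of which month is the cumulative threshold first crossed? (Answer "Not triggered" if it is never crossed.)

May 2026

Through February 2026: $24,377
Through March 2026: $44,732
Through April 2026: $69,613
Through May 2026: $79,017 ← exceeds threshold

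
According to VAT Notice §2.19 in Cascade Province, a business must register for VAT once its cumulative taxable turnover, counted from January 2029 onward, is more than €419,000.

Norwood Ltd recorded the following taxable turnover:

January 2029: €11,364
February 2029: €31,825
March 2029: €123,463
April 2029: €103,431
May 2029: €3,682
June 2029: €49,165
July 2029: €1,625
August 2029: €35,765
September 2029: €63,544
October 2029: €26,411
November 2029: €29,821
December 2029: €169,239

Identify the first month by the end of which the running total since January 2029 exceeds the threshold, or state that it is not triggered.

Through January 2029: €11,364
Through February 2029: €43,189
Through March 2029: €166,652
Through April 2029: €270,083
Through May 2029: €273,765
Through June 2029: €322,930
Through July 2029: €324,555
Through August 2029: €360,320
Through September 2029: €423,864 ← exceeds threshold

September 2029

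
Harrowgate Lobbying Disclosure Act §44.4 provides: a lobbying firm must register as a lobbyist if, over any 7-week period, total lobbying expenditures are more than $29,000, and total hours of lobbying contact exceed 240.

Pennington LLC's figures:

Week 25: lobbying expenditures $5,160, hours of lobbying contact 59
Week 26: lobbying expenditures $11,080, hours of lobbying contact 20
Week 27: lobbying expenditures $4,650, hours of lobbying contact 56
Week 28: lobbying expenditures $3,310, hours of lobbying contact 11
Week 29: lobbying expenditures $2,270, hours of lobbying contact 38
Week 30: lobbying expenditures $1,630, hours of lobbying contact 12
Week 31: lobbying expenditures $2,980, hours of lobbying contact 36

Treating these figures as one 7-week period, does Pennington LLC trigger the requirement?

No

Total lobbying expenditures: $5,160 + $11,080 + $4,650 + $3,310 + $2,270 + $1,630 + $2,980 = $31,080 (> $29,000).
Total hours of lobbying contact: 59 + 20 + 56 + 11 + 38 + 12 + 36 = 232 (≤ 240).
The test is 'and': the rule requires both, and at least one is not exceeded.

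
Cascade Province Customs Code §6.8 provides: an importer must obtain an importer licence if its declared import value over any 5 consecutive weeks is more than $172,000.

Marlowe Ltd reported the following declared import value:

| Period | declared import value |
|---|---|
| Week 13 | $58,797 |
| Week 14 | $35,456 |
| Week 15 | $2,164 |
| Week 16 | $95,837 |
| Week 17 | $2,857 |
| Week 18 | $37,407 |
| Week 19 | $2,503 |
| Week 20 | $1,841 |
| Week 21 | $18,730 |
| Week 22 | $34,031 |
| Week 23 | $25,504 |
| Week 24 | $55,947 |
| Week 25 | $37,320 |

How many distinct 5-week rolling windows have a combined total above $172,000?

2

Week 13–Week 17: $58,797 + $35,456 + $2,164 + $95,837 + $2,857 = $195,111 (over)
Week 14–Week 18: $35,456 + $2,164 + $95,837 + $2,857 + $37,407 = $173,721 (over)
Week 15–Week 19: $2,164 + $95,837 + $2,857 + $37,407 + $2,503 = $140,768 (under)
Week 16–Week 20: $95,837 + $2,857 + $37,407 + $2,503 + $1,841 = $140,445 (under)
Week 17–Week 21: $2,857 + $37,407 + $2,503 + $1,841 + $18,730 = $63,338 (under)
Week 18–Week 22: $37,407 + $2,503 + $1,841 + $18,730 + $34,031 = $94,512 (under)
Week 19–Week 23: $2,503 + $1,841 + $18,730 + $34,031 + $25,504 = $82,609 (under)
Week 20–Week 24: $1,841 + $18,730 + $34,031 + $25,504 + $55,947 = $136,053 (under)
Week 21–Week 25: $18,730 + $34,031 + $25,504 + $55,947 + $37,320 = $171,532 (under)
2 windows exceed the threshold.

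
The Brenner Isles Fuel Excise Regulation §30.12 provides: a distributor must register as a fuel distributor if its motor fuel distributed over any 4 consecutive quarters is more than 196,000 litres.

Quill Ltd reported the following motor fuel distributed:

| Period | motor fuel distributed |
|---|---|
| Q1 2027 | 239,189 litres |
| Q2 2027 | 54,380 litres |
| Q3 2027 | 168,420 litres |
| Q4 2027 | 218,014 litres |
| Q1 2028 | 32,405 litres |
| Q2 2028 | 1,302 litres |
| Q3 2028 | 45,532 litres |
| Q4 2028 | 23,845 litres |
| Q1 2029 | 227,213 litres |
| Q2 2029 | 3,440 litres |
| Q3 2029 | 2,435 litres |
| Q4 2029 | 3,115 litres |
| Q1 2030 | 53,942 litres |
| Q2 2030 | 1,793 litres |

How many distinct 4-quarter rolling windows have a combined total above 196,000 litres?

8

Q1 2027–Q4 2027: 239,189 litres + 54,380 litres + 168,420 litres + 218,014 litres = 680,003 litres (over)
Q2 2027–Q1 2028: 54,380 litres + 168,420 litres + 218,014 litres + 32,405 litres = 473,219 litres (over)
Q3 2027–Q2 2028: 168,420 litres + 218,014 litres + 32,405 litres + 1,302 litres = 420,141 litres (over)
Q4 2027–Q3 2028: 218,014 litres + 32,405 litres + 1,302 litres + 45,532 litres = 297,253 litres (over)
Q1 2028–Q4 2028: 32,405 litres + 1,302 litres + 45,532 litres + 23,845 litres = 103,084 litres (under)
Q2 2028–Q1 2029: 1,302 litres + 45,532 litres + 23,845 litres + 227,213 litres = 297,892 litres (over)
Q3 2028–Q2 2029: 45,532 litres + 23,845 litres + 227,213 litres + 3,440 litres = 300,030 litres (over)
Q4 2028–Q3 2029: 23,845 litres + 227,213 litres + 3,440 litres + 2,435 litres = 256,933 litres (over)
Q1 2029–Q4 2029: 227,213 litres + 3,440 litres + 2,435 litres + 3,115 litres = 236,203 litres (over)
Q2 2029–Q1 2030: 3,440 litres + 2,435 litres + 3,115 litres + 53,942 litres = 62,932 litres (under)
Q3 2029–Q2 2030: 2,435 litres + 3,115 litres + 53,942 litres + 1,793 litres = 61,285 litres (under)
8 windows exceed the threshold.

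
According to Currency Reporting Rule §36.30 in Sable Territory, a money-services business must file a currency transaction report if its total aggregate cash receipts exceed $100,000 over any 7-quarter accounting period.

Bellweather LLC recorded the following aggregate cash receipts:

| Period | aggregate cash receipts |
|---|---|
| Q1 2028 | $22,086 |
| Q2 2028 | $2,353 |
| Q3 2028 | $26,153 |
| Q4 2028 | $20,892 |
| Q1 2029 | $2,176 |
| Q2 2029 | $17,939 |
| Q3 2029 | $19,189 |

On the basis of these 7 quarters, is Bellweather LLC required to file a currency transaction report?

Yes

Total aggregate cash receipts: $22,086 + $2,353 + $26,153 + $20,892 + $2,176 + $17,939 + $19,189 = $110,788.
$110,788 > $100,000, so the threshold is exceeded.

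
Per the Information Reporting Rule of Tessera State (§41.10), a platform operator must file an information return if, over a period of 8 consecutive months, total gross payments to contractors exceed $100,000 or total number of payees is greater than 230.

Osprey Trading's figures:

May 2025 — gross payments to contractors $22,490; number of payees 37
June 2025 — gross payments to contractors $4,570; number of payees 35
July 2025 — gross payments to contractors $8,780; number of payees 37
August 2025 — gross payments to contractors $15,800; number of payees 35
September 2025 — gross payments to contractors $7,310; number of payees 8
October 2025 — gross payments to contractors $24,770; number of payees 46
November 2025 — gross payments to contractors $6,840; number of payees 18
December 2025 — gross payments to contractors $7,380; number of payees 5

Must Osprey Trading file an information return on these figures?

No

Total gross payments to contractors: $22,490 + $4,570 + $8,780 + $15,800 + $7,310 + $24,770 + $6,840 + $7,380 = $97,940 (≤ $100,000).
Total number of payees: 37 + 35 + 37 + 35 + 8 + 46 + 18 + 5 = 221 (≤ 230).
The test is 'or': neither threshold is exceeded.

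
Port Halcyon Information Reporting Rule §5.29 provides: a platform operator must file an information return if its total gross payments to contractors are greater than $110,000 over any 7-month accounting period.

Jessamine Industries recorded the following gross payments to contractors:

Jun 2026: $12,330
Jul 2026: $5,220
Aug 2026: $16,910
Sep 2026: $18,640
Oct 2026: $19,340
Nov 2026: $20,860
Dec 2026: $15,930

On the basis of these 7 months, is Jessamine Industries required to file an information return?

No

Total gross payments to contractors: $12,330 + $5,220 + $16,910 + $18,640 + $19,340 + $20,860 + $15,930 = $109,230.
$109,230 ≤ $110,000, so the threshold is not exceeded.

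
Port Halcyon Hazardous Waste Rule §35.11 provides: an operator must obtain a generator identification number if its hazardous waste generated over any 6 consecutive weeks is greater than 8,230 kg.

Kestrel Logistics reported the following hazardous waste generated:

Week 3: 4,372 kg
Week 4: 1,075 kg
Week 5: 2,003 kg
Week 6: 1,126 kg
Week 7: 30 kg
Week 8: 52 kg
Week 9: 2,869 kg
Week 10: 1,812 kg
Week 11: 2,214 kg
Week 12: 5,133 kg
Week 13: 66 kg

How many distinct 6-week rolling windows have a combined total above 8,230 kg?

3

Week 3–Week 8: 4,372 kg + 1,075 kg + 2,003 kg + 1,126 kg + 30 kg + 52 kg = 8,658 kg (over)
Week 4–Week 9: 1,075 kg + 2,003 kg + 1,126 kg + 30 kg + 52 kg + 2,869 kg = 7,155 kg (under)
Week 5–Week 10: 2,003 kg + 1,126 kg + 30 kg + 52 kg + 2,869 kg + 1,812 kg = 7,892 kg (under)
Week 6–Week 11: 1,126 kg + 30 kg + 52 kg + 2,869 kg + 1,812 kg + 2,214 kg = 8,103 kg (under)
Week 7–Week 12: 30 kg + 52 kg + 2,869 kg + 1,812 kg + 2,214 kg + 5,133 kg = 12,110 kg (over)
Week 8–Week 13: 52 kg + 2,869 kg + 1,812 kg + 2,214 kg + 5,133 kg + 66 kg = 12,146 kg (over)
3 windows exceed the threshold.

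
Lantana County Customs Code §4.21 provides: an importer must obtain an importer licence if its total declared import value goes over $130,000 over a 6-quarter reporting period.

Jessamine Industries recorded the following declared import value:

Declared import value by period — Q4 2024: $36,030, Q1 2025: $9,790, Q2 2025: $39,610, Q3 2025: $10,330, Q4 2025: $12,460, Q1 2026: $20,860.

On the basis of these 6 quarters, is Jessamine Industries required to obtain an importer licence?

No

Total declared import value: $36,030 + $9,790 + $39,610 + $10,330 + $12,460 + $20,860 = $129,080.
$129,080 ≤ $130,000, so the threshold is not exceeded.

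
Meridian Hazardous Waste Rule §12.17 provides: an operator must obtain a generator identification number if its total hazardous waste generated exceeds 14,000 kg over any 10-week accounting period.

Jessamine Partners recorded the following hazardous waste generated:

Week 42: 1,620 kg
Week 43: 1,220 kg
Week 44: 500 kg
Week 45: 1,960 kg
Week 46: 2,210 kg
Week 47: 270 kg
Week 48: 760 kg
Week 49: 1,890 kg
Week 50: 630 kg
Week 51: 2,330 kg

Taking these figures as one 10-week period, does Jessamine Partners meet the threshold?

No

Total hazardous waste generated: 1,620 kg + 1,220 kg + 500 kg + 1,960 kg + 2,210 kg + 270 kg + 760 kg + 1,890 kg + 630 kg + 2,330 kg = 13,390 kg.
13,390 kg ≤ 14,000 kg, so the threshold is not exceeded.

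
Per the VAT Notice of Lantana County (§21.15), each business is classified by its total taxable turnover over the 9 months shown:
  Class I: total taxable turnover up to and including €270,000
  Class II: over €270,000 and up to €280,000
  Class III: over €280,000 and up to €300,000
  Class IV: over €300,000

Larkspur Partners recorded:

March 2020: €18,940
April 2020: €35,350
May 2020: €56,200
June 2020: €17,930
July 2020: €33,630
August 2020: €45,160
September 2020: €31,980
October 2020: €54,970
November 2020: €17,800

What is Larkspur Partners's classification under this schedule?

Total taxable turnover: €18,940 + €35,350 + €56,200 + €17,930 + €33,630 + €45,160 + €31,980 + €54,970 + €17,800 = €311,960.
€311,960 > €300,000, so Class IV applies.

Class IV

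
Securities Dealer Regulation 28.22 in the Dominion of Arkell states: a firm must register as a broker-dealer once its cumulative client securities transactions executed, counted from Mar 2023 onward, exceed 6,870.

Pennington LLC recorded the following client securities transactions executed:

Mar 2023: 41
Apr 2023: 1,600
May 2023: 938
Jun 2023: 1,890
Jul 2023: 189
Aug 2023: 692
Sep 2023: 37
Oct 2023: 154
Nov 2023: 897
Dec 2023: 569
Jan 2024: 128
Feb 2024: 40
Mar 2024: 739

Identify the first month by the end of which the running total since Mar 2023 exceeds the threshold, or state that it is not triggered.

Dec 2023

Through Mar 2023: 41
Through Apr 2023: 1,641
Through May 2023: 2,579
Through Jun 2023: 4,469
Through Jul 2023: 4,658
Through Aug 2023: 5,350
Through Sep 2023: 5,387
Through Oct 2023: 5,541
Through Nov 2023: 6,438
Through Dec 2023: 7,007 ← exceeds threshold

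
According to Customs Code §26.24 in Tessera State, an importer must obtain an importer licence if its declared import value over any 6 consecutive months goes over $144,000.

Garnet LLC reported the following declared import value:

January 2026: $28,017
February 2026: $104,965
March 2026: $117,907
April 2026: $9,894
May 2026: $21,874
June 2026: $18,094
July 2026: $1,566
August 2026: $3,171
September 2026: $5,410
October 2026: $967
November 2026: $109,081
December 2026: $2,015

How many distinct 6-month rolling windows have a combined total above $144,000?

January 2026–June 2026: $28,017 + $104,965 + $117,907 + $9,894 + $21,874 + $18,094 = $300,751 (over)
February 2026–July 2026: $104,965 + $117,907 + $9,894 + $21,874 + $18,094 + $1,566 = $274,300 (over)
March 2026–August 2026: $117,907 + $9,894 + $21,874 + $18,094 + $1,566 + $3,171 = $172,506 (over)
April 2026–September 2026: $9,894 + $21,874 + $18,094 + $1,566 + $3,171 + $5,410 = $60,009 (under)
May 2026–October 2026: $21,874 + $18,094 + $1,566 + $3,171 + $5,410 + $967 = $51,082 (under)
June 2026–November 2026: $18,094 + $1,566 + $3,171 + $5,410 + $967 + $109,081 = $138,289 (under)
July 2026–December 2026: $1,566 + $3,171 + $5,410 + $967 + $109,081 + $2,015 = $122,210 (under)
3 windows exceed the threshold.

3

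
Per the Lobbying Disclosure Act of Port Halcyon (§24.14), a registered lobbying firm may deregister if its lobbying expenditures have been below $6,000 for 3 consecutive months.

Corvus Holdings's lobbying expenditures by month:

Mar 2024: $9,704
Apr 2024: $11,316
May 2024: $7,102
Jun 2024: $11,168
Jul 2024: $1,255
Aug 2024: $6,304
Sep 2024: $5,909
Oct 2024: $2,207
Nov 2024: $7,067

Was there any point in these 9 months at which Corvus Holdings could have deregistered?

No

Months below $6,000: Jul 2024, Sep 2024, Oct 2024.
Longest run of consecutive months below the threshold: 2.
2 < 3, so Corvus Holdings never became eligible.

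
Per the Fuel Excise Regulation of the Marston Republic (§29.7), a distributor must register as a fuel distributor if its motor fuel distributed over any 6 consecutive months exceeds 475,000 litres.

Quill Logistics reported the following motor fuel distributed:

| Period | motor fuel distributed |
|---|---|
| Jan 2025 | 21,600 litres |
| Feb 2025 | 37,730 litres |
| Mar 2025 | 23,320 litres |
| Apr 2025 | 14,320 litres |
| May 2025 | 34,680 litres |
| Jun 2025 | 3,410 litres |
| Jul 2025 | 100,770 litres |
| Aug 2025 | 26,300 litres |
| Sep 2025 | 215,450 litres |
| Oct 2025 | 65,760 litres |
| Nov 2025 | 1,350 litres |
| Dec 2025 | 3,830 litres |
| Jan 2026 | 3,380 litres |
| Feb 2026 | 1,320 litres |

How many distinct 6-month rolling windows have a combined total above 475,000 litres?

Jan 2025–Jun 2025: 21,600 litres + 37,730 litres + 23,320 litres + 14,320 litres + 34,680 litres + 3,410 litres = 135,060 litres (under)
Feb 2025–Jul 2025: 37,730 litres + 23,320 litres + 14,320 litres + 34,680 litres + 3,410 litres + 100,770 litres = 214,230 litres (under)
Mar 2025–Aug 2025: 23,320 litres + 14,320 litres + 34,680 litres + 3,410 litres + 100,770 litres + 26,300 litres = 202,800 litres (under)
Apr 2025–Sep 2025: 14,320 litres + 34,680 litres + 3,410 litres + 100,770 litres + 26,300 litres + 215,450 litres = 394,930 litres (under)
May 2025–Oct 2025: 34,680 litres + 3,410 litres + 100,770 litres + 26,300 litres + 215,450 litres + 65,760 litres = 446,370 litres (under)
Jun 2025–Nov 2025: 3,410 litres + 100,770 litres + 26,300 litres + 215,450 litres + 65,760 litres + 1,350 litres = 413,040 litres (under)
Jul 2025–Dec 2025: 100,770 litres + 26,300 litres + 215,450 litres + 65,760 litres + 1,350 litres + 3,830 litres = 413,460 litres (under)
Aug 2025–Jan 2026: 26,300 litres + 215,450 litres + 65,760 litres + 1,350 litres + 3,830 litres + 3,380 litres = 316,070 litres (under)
Sep 2025–Feb 2026: 215,450 litres + 65,760 litres + 1,350 litres + 3,830 litres + 3,380 litres + 1,320 litres = 291,090 litres (under)
0 windows exceed the threshold.

0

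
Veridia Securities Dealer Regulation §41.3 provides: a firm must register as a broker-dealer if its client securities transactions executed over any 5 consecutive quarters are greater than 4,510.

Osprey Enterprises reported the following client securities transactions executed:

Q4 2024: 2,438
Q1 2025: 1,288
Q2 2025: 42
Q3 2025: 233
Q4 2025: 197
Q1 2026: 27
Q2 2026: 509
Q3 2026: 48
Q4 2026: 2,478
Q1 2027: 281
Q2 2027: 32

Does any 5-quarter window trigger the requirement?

Q4 2024–Q4 2025: 2,438 + 1,288 + 42 + 233 + 197 = 4,198 (under)
Q1 2025–Q1 2026: 1,288 + 42 + 233 + 197 + 27 = 1,787 (under)
Q2 2025–Q2 2026: 42 + 233 + 197 + 27 + 509 = 1,008 (under)
Q3 2025–Q3 2026: 233 + 197 + 27 + 509 + 48 = 1,014 (under)
Q4 2025–Q4 2026: 197 + 27 + 509 + 48 + 2,478 = 3,259 (under)
Q1 2026–Q1 2027: 27 + 509 + 48 + 2,478 + 281 = 3,343 (under)
Q2 2026–Q2 2027: 509 + 48 + 2,478 + 281 + 32 = 3,348 (under)
No window exceeds 4,510.

No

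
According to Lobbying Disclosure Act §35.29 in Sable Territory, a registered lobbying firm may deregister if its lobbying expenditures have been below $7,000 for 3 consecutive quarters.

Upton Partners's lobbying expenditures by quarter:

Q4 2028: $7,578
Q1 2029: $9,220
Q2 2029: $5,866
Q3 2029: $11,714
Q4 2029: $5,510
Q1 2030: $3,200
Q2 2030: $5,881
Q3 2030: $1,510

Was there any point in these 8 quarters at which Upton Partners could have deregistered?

Yes

Quarters below $7,000: Q2 2029, Q4 2029, Q1 2030, Q2 2030, Q3 2030.
Longest run of consecutive quarters below the threshold: 4.
4 ≥ 3, so Upton Partners became eligible.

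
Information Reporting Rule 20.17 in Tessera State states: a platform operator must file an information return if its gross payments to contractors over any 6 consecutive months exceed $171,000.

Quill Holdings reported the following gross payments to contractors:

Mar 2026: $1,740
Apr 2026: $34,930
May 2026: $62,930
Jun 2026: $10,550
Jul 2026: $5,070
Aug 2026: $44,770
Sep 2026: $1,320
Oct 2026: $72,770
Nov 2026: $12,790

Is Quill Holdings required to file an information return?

Yes

Mar 2026–Aug 2026: $1,740 + $34,930 + $62,930 + $10,550 + $5,070 + $44,770 = $159,990 (under)
Apr 2026–Sep 2026: $34,930 + $62,930 + $10,550 + $5,070 + $44,770 + $1,320 = $159,570 (under)
May 2026–Oct 2026: $62,930 + $10,550 + $5,070 + $44,770 + $1,320 + $72,770 = $197,410 (over)
Jun 2026–Nov 2026: $10,550 + $5,070 + $44,770 + $1,320 + $72,770 + $12,790 = $147,270 (under)
At least one window exceeds $171,000.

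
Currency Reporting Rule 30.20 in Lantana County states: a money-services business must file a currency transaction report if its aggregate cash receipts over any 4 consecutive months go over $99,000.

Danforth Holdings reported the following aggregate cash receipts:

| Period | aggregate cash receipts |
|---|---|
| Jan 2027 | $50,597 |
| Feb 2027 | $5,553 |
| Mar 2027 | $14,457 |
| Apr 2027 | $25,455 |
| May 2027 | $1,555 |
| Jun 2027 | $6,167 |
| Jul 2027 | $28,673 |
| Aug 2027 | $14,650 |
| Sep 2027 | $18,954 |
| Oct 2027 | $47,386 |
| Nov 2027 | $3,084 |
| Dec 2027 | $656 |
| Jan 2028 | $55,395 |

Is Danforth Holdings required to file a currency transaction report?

Jan 2027–Apr 2027: $50,597 + $5,553 + $14,457 + $25,455 = $96,062 (under)
Feb 2027–May 2027: $5,553 + $14,457 + $25,455 + $1,555 = $47,020 (under)
Mar 2027–Jun 2027: $14,457 + $25,455 + $1,555 + $6,167 = $47,634 (under)
Apr 2027–Jul 2027: $25,455 + $1,555 + $6,167 + $28,673 = $61,850 (under)
May 2027–Aug 2027: $1,555 + $6,167 + $28,673 + $14,650 = $51,045 (under)
Jun 2027–Sep 2027: $6,167 + $28,673 + $14,650 + $18,954 = $68,444 (under)
Jul 2027–Oct 2027: $28,673 + $14,650 + $18,954 + $47,386 = $109,663 (over)
Aug 2027–Nov 2027: $14,650 + $18,954 + $47,386 + $3,084 = $84,074 (under)
Sep 2027–Dec 2027: $18,954 + $47,386 + $3,084 + $656 = $70,080 (under)
Oct 2027–Jan 2028: $47,386 + $3,084 + $656 + $55,395 = $106,521 (over)
At least one window exceeds $99,000.

Yes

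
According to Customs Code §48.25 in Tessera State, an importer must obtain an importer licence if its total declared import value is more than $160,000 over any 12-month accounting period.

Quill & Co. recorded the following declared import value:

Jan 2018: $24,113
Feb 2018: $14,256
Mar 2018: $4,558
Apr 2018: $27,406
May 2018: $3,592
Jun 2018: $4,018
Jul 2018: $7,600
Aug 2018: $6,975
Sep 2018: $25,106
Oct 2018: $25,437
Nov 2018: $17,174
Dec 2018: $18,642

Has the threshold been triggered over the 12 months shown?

Yes

Total declared import value: $24,113 + $14,256 + $4,558 + $27,406 + $3,592 + $4,018 + $7,600 + $6,975 + $25,106 + $25,437 + $17,174 + $18,642 = $178,877.
$178,877 > $160,000, so the threshold is exceeded.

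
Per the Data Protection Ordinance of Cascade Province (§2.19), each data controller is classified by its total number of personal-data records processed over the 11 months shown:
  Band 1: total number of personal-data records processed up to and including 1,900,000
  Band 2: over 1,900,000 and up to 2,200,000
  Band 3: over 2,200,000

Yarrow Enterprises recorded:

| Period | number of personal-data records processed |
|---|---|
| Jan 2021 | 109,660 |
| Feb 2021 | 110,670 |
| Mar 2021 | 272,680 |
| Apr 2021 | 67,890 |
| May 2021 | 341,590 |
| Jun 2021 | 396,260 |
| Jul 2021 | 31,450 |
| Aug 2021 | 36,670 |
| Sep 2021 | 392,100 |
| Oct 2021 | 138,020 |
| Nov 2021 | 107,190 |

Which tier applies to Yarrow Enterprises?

Total number of personal-data records processed: 109,660 + 110,670 + 272,680 + 67,890 + 341,590 + 396,260 + 31,450 + 36,670 + 392,100 + 138,020 + 107,190 = 2,004,180.
1,900,000 < 2,004,180 ≤ 2,200,000, so Band 2 applies.

Band 2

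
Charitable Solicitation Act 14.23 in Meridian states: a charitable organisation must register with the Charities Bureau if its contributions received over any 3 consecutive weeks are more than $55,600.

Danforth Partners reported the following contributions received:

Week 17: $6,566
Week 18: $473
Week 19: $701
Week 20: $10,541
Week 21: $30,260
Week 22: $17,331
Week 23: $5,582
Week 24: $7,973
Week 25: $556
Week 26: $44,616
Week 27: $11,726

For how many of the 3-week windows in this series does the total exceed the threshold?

2

Week 17–Week 19: $6,566 + $473 + $701 = $7,740 (under)
Week 18–Week 20: $473 + $701 + $10,541 = $11,715 (under)
Week 19–Week 21: $701 + $10,541 + $30,260 = $41,502 (under)
Week 20–Week 22: $10,541 + $30,260 + $17,331 = $58,132 (over)
Week 21–Week 23: $30,260 + $17,331 + $5,582 = $53,173 (under)
Week 22–Week 24: $17,331 + $5,582 + $7,973 = $30,886 (under)
Week 23–Week 25: $5,582 + $7,973 + $556 = $14,111 (under)
Week 24–Week 26: $7,973 + $556 + $44,616 = $53,145 (under)
Week 25–Week 27: $556 + $44,616 + $11,726 = $56,898 (over)
2 windows exceed the threshold.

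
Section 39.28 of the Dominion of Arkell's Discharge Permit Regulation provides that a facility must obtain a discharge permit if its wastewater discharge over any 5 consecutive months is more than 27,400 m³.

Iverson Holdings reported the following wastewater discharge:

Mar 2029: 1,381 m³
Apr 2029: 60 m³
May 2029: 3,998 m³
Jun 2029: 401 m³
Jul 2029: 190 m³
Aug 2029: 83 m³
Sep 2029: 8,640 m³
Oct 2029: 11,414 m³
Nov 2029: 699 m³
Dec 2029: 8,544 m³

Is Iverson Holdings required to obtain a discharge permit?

Mar 2029–Jul 2029: 1,381 m³ + 60 m³ + 3,998 m³ + 401 m³ + 190 m³ = 6,030 m³ (under)
Apr 2029–Aug 2029: 60 m³ + 3,998 m³ + 401 m³ + 190 m³ + 83 m³ = 4,732 m³ (under)
May 2029–Sep 2029: 3,998 m³ + 401 m³ + 190 m³ + 83 m³ + 8,640 m³ = 13,312 m³ (under)
Jun 2029–Oct 2029: 401 m³ + 190 m³ + 83 m³ + 8,640 m³ + 11,414 m³ = 20,728 m³ (under)
Jul 2029–Nov 2029: 190 m³ + 83 m³ + 8,640 m³ + 11,414 m³ + 699 m³ = 21,026 m³ (under)
Aug 2029–Dec 2029: 83 m³ + 8,640 m³ + 11,414 m³ + 699 m³ + 8,544 m³ = 29,380 m³ (over)
At least one window exceeds 27,400 m³.

Yes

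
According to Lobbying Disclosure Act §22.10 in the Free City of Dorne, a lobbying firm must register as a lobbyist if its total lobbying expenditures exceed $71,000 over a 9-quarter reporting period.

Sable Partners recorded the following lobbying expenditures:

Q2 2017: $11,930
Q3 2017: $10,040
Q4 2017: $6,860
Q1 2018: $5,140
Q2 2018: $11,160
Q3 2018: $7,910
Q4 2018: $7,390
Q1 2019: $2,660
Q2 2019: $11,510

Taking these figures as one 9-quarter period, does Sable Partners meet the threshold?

Total lobbying expenditures: $11,930 + $10,040 + $6,860 + $5,140 + $11,160 + $7,910 + $7,390 + $2,660 + $11,510 = $74,600.
$74,600 > $71,000, so the threshold is exceeded.

Yes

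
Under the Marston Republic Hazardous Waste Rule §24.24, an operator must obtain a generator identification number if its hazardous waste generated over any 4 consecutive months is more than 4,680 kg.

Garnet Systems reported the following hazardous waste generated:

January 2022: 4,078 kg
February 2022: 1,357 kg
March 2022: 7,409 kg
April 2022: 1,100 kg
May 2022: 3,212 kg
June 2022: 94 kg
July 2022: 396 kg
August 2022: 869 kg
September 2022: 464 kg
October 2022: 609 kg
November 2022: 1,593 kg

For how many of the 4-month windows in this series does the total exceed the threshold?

4

January 2022–April 2022: 4,078 kg + 1,357 kg + 7,409 kg + 1,100 kg = 13,944 kg (over)
February 2022–May 2022: 1,357 kg + 7,409 kg + 1,100 kg + 3,212 kg = 13,078 kg (over)
March 2022–June 2022: 7,409 kg + 1,100 kg + 3,212 kg + 94 kg = 11,815 kg (over)
April 2022–July 2022: 1,100 kg + 3,212 kg + 94 kg + 396 kg = 4,802 kg (over)
May 2022–August 2022: 3,212 kg + 94 kg + 396 kg + 869 kg = 4,571 kg (under)
June 2022–September 2022: 94 kg + 396 kg + 869 kg + 464 kg = 1,823 kg (under)
July 2022–October 2022: 396 kg + 869 kg + 464 kg + 609 kg = 2,338 kg (under)
August 2022–November 2022: 869 kg + 464 kg + 609 kg + 1,593 kg = 3,535 kg (under)
4 windows exceed the threshold.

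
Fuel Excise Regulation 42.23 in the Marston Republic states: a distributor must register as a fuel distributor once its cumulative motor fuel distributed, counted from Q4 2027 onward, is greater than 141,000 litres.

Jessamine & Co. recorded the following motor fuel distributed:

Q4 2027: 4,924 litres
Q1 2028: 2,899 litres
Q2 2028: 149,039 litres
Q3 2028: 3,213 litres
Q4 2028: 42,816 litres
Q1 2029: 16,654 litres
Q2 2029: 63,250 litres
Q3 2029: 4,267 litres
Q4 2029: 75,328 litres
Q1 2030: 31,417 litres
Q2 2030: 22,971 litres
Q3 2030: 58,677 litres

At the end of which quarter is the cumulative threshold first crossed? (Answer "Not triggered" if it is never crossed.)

Q2 2028

Through Q4 2027: 4,924 litres
Through Q1 2028: 7,823 litres
Through Q2 2028: 156,862 litres ← exceeds threshold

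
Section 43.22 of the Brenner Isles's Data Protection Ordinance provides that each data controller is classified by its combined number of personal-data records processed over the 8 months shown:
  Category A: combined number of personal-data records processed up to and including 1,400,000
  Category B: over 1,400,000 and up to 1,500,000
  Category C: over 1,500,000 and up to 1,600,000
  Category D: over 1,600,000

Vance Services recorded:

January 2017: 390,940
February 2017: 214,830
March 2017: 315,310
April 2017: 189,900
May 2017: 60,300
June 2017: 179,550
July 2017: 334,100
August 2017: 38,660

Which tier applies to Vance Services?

Category D

Combined number of personal-data records processed: 390,940 + 214,830 + 315,310 + 189,900 + 60,300 + 179,550 + 334,100 + 38,660 = 1,723,590.
1,723,590 > 1,600,000, so Category D applies.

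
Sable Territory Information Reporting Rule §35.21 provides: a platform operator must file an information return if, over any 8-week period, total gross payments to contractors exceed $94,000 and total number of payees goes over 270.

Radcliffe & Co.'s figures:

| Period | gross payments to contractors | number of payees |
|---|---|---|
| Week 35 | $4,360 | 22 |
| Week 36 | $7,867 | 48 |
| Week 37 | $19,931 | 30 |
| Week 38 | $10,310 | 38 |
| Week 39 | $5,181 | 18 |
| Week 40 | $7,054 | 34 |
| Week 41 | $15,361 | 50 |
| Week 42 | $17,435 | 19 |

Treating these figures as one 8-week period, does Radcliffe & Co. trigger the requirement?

No

Total gross payments to contractors: $4,360 + $7,867 + $19,931 + $10,310 + $5,181 + $7,054 + $15,361 + $17,435 = $87,499 (≤ $94,000).
Total number of payees: 22 + 48 + 30 + 38 + 18 + 34 + 50 + 19 = 259 (≤ 270).
The test is 'and': the rule requires both, and at least one is not exceeded.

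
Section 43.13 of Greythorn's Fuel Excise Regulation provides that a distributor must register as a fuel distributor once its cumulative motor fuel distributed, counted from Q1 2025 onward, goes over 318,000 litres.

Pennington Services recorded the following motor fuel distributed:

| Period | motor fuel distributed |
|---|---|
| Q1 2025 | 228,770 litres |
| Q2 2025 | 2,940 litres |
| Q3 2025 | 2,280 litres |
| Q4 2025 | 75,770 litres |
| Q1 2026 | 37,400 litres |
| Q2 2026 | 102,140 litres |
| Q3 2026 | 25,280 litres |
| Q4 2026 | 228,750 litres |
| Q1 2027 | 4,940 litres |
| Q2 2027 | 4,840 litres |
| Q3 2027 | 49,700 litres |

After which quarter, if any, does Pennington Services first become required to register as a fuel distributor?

Q1 2026

Through Q1 2025: 228,770 litres
Through Q2 2025: 231,710 litres
Through Q3 2025: 233,990 litres
Through Q4 2025: 309,760 litres
Through Q1 2026: 347,160 litres ← exceeds threshold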